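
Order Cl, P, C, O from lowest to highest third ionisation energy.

P < Cl < C < O

After 2 electrons have been removed, what remains? Cl²⁺ still has 5 valence electrons; P²⁺ still has 3 valence electrons; C²⁺ still has 2 valence electrons; O²⁺ still has 4 valence electrons.
All are still removing valence electrons, so compare the +2 ions as you would atoms: IE_3 generally rises across a period (higher Z_eff) and falls down a group (larger shell), subject to the usual subshell exceptions.
Valence configurations: Cl²⁺ [Ne]3s²3p³, P²⁺ [Ne]3s²3p¹, C²⁺ [He]2s², O²⁺ [He]2s²2p².
Tabulated IE_3 (kJ/mol): Cl 3822, P 2914, C 4620, O 5300.
So the third ionization energies run P < Cl < C < O.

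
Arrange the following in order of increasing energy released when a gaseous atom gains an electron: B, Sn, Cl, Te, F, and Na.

Adding an electron releases more energy for atoms nearer the top right (short of the noble gases).
Neither a single period nor a single group — weigh both effects.
Na > B: this pair runs against the simple trend — see the exception note.
Sn > Na: period and group pull opposite ways; the across-period shift dominates (107 vs 53 kJ/mol).
Te > Sn: Te lies to the right of Sn in period 5, so the across-period effect alone puts Te higher.
F > Te: relative to Te, both the across-period and down-group shifts push F's electron affinity up.
Cl > F: this pair runs against the simple trend — see the exception note.
Note the exception: Na has a higher electron affinity than B, contrary to the simple trend — B's ns²np¹ configuration gives only a small electron affinity — the sparsely filled np subshell binds an added electron weakly.
Note the exception: Cl has a higher electron affinity than F, contrary to the simple trend — F's small 2p subshell makes the incoming electron feel strong e⁻–e⁻ repulsion, so Cl actually releases more energy on gaining an electron.
Approximate values (kJ/mol): B 27, F 328, Na 53, Cl 349, Sn 107, Te 190.
So from lowest to highest: B < Na < Sn < Te < F < Cl.

B < Na < Sn < Te < F < Cl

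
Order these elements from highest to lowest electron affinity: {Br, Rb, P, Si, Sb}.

Br > Si > Sb > P > Rb

EA tends to increase across a period and decrease down a group, though the pattern is less regular than for IE or radius.
These span different periods and groups, so the two trends combine.
P > Rb: relative to Rb, both the across-period and down-group shifts push P's electron affinity up.
Sb > P: this pair runs against the simple trend — see the exception note.
Si > Sb: the two effects oppose for this pair; the down-group effect wins (134 vs 103 kJ/mol).
Br > Si: the two effects oppose for this pair; the across-period effect wins (325 vs 134 kJ/mol).
Note the exception: Sb has a higher electron affinity than P, contrary to the simple trend — both are half-filled np³, but the pairing/repulsion penalty for the added electron shrinks as the p orbitals become larger and more diffuse down the group, and for Sb that outweighs the weaker nuclear attraction.
Note the exception: Si has a higher electron affinity than P, contrary to the simple trend — adding an electron to P's half-filled 3p³ is unfavourable, so Si (3p²) has the more exothermic EA.
For reference (kJ/mol): Si 134, P 72, Br 325, Rb 47, Sb 103.
So from highest to lowest: Br > Si > Sb > P > Rb.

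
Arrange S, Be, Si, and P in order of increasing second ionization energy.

Si < Be < P < S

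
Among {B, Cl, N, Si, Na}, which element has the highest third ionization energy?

Na

After 2 electrons have been removed, what remains? B²⁺ still has 1 valence electron; Cl²⁺ still has 5 valence electrons; N²⁺ still has 3 valence electrons; Si²⁺ still has 2 valence electrons; Na²⁺ is already 1 electron into the core.
Breaking into a closed-shell core is much more expensive than removing a leftover valence electron — Na has the largest IE_3 here.
Valence configurations: B²⁺ [He]2s¹, Cl²⁺ [Ne]3s²3p³, N²⁺ [He]2s²2p¹, Si²⁺ [Ne]3s².
Tabulated IE_3 (kJ/mol): B 3660, Cl 3822, N 4578, Si 3232, Na 6910.
So the third ionization energies run Si < B < Cl < N < Na.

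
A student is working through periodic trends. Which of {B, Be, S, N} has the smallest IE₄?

After 3 electrons have been removed, what remains? B³⁺ is the bare [He] core; Be³⁺ is already 1 electron into the core; S³⁺ still has 3 valence electrons; N³⁺ still has 2 valence electrons.
Pulling an electron out of a noble-gas core costs far more than removing a remaining valence electron, so Be and B sit at the high end of IE_4.
Valence configurations: S³⁺ [Ne]3s²3p¹, N³⁺ [He]2s².
The numbers (kJ/mol): B 25026, Be 21007, S 4556, N 7475.
Putting it together, IE_4: S < N < Be < B.

S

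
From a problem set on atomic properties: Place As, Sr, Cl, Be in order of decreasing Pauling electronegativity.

Atoms toward the upper right of the periodic table pull bonding electrons most strongly.
These span different periods and groups, so the two trends combine.
Be > Sr: Be sits above Sr in group 2, so the down-group effect alone puts Be higher.
As > Be: period and group pull opposite ways; the across-period shift dominates (2.18 vs 1.57).
Cl > As: relative to As, both the across-period and down-group shifts push Cl's electronegativity up.
Approximate values (Pauling): Be 1.57, Cl 3.16, As 2.18, Sr 0.95.
So from highest to lowest: Cl > As > Be > Sr.

Cl > As > Be > Sr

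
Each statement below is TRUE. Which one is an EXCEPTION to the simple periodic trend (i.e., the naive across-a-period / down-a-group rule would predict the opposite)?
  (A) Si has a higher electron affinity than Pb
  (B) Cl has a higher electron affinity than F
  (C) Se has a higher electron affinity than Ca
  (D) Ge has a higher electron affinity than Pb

(B)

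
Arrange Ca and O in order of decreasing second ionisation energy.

O, Ca

The second ionization energy removes an electron from the +1 ion. For each element: Ca⁺ still has 1 valence electron; O⁺ still has 5 valence electrons.
All are still removing valence electrons, so compare the +1 ions as you would atoms: IE_2 generally rises across a period (higher Z_eff) and falls down a group (larger shell), subject to the usual subshell exceptions.
Valence configurations: Ca⁺ [Ar]4s¹, O⁺ [He]2s²2p³.
Tabulated IE_2 (kJ/mol): Ca 1145, O 3388.
Hence IE_2: Ca < O.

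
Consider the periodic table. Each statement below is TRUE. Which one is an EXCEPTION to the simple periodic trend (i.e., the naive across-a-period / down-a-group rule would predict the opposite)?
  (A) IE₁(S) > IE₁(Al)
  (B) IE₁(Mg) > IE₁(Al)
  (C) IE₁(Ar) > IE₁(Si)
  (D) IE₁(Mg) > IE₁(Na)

(B)

The general trend: first ionisation energy increases across a period and decreases down a group.
(A) S (period 3, group 16) vs Al (period 3, group 13): the stated order agrees with the simple trend.
(B) Mg (period 3, group 2) vs Al (period 3, group 13): the stated order contradicts the simple trend.
(C) Ar (period 3, group 18) vs Si (period 3, group 14): the stated order agrees with the simple trend.
(D) Mg (period 3, group 2) vs Na (period 3, group 1): the stated order agrees with the simple trend.
The exception is (B): Al's single 3p electron is easier to remove than one from Mg's filled 3s².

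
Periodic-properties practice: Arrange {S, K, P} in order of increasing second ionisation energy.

Consider each +1 ion: S⁺ still has 5 valence electrons; K⁺ is the bare [Ar] core; P⁺ still has 4 valence electrons.
Pulling an electron out of a noble-gas core costs far more than removing a remaining valence electron, so K sits at the high end of IE_2.
Valence configurations: S⁺ [Ne]3s²3p³, P⁺ [Ne]3s²3p².
Approximate IE_2 values (kJ/mol): S 2252, K 3052, P 1907.
Overall IE_2 order: P < S < K.

P < S < K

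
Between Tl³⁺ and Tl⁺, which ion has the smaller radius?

Both ions have Z = 81 protons, but Tl³⁺ has lost more electrons, so its remaining electrons feel a larger effective nuclear charge per electron and are pulled in more tightly.
Higher positive charge → smaller ion, so Tl⁺ > Tl³⁺.

Tl³⁺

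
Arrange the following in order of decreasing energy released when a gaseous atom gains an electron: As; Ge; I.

I > Ge > As

Ge is in period 4, group 14; As is in period 4, group 15; I is in period 5, group 17.
EA tends to increase across a period and decrease down a group, though the pattern is less regular than for IE or radius.
Here both period and group differ, so the two effects have to be weighed against each other.
Ge > As: this pair runs against the simple trend — see the exception note.
I > Ge: period and group pull opposite ways; the across-period shift dominates (295 vs 119 kJ/mol).
Note the exception: Ge has a higher electron affinity than As, contrary to the simple trend — adding an electron to As's half-filled 4p³ is unfavourable, so Ge (4p²) has the more exothermic EA.
Tabulated electron affinity (kJ/mol): Ge 119, As 78, I 295.
So from highest to lowest: I > Ge > As.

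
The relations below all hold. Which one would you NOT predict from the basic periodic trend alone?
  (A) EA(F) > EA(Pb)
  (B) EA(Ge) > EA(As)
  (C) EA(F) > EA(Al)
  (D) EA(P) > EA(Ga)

(B)

The general trend: electron affinity increases across a period and decreases down a group.
(A) F (period 2, group 17) vs Pb (period 6, group 14): the stated order agrees with the simple trend.
(B) Ge (period 4, group 14) vs As (period 4, group 15): the stated order contradicts the simple trend.
(C) F (period 2, group 17) vs Al (period 3, group 13): the stated order agrees with the simple trend.
(D) P (period 3, group 15) vs Ga (period 4, group 13): the stated order agrees with the simple trend.
The exception is (B): adding an electron to As's half-filled 4p³ is unfavourable, so Ge (4p²) has the more exothermic EA.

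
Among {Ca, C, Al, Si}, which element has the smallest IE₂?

The second ionization energy removes an electron from the +1 ion. For each element: Ca⁺ still has 1 valence electron; C⁺ still has 3 valence electrons; Al⁺ still has 2 valence electrons; Si⁺ still has 3 valence electrons.
All are still removing valence electrons, so compare the +1 ions as you would atoms: IE_2 generally rises across a period (higher Z_eff) and falls down a group (larger shell), subject to the usual subshell exceptions.
Valence configurations: Ca⁺ [Ar]4s¹, C⁺ [He]2s²2p¹, Al⁺ [Ne]3s², Si⁺ [Ne]3s²3p¹.
Si⁺ loses a lone 3p electron whereas Al⁺ must break into a filled 3s² pair, so IE_2(Al) > IE_2(Si) even though Si has the higher nuclear charge.
Approximate IE_2 values (kJ/mol): Ca 1145, C 2353, Al 1817, Si 1577.
Overall IE_2 order: Ca < Si < Al < C.

Ca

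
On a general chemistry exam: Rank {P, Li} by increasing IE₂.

P < Li

After 1 electron has been removed, what remains? P⁺ still has 4 valence electrons; Li⁺ is the bare [He] core.
Pulling an electron out of a noble-gas core costs far more than removing a remaining valence electron, so Li sits at the high end of IE_2.
The numbers (kJ/mol): P 1907, Li 7298.
Putting it together, IE_2: P < Li.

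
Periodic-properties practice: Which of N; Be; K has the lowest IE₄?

K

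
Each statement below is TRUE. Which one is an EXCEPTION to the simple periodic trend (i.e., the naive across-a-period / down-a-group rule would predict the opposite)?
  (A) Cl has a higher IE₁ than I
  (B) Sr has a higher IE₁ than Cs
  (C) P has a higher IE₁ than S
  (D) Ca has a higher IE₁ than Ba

The general trend: IE₁ increases across a period and decreases down a group.
(A) Cl (period 3, group 17) vs I (period 5, group 17): the stated order agrees with the simple trend.
(B) Sr (period 5, group 2) vs Cs (period 6, group 1): the stated order agrees with the simple trend.
(C) P (period 3, group 15) vs S (period 3, group 16): the stated order contradicts the simple trend.
(D) Ca (period 4, group 2) vs Ba (period 6, group 2): the stated order agrees with the simple trend.
The exception is (C): S (3p⁴) ionizes more easily than half-filled P (3p³) because the paired 3p electron in S is pushed out by e⁻–e⁻ repulsion.

(C)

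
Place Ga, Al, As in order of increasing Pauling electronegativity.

Al < Ga < As

Al is in period 3, group 13; Ga is in period 4, group 13; As is in period 4, group 15.
Smaller atoms with higher effective nuclear charge are more electronegative.
These span different periods and groups, so the two trends combine.
Ga > Al: this pair runs against the simple trend — see the exception note.
As > Ga: both are in period 4; the period trend gives As the larger value.
Note the exception: Ga has a higher electronegativity than Al, contrary to the simple trend — poor shielding by filled d (and f) subshells raises the heavier element's effective nuclear charge more than the simple down-group trend predicts.
For reference (Pauling): Al 1.61, Ga 1.81, As 2.18.
So from lowest to highest: Al < Ga < As.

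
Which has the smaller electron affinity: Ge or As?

Ge is in period 4, group 14; As is in period 4, group 15.
Adding an electron releases more energy for atoms nearer the top right (short of the noble gases).
All lie in period 4; the across-period trend (electron affinity increases left to right) applies, with the exception below.
Note the exception: Ge has a higher electron affinity than As, contrary to the simple trend — adding an electron to As's half-filled 4p³ is unfavourable, so Ge (4p²) has the more exothermic EA.
Tabulated electron affinity (kJ/mol): Ge 119, As 78.
So As has the smaller electron affinity (As < Ge).

As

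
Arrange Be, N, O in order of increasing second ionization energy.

IE_2 is the cost of taking one more electron from the +1 cation: Be⁺ still has 1 valence electron; N⁺ still has 4 valence electrons; O⁺ still has 5 valence electrons.
All are still removing valence electrons, so compare the +1 ions as you would atoms: IE_2 generally rises across a period (higher Z_eff) and falls down a group (larger shell), subject to the usual subshell exceptions.
Valence configurations: Be⁺ [He]2s¹, N⁺ [He]2s²2p², O⁺ [He]2s²2p³.
Approximate IE_2 values (kJ/mol): Be 1757, N 2856, O 3388.
Hence IE_2: Be < N < O.

Be < N < O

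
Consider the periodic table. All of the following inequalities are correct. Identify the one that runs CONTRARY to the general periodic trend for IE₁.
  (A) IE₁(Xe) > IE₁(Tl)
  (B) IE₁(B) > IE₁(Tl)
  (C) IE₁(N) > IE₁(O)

(C)

The general trend: IE₁ increases across a period and decreases down a group.
(A) Xe (period 5, group 18) vs Tl (period 6, group 13): the stated order agrees with the simple trend.
(B) B (period 2, group 13) vs Tl (period 6, group 13): the stated order agrees with the simple trend.
(C) N (period 2, group 15) vs O (period 2, group 16): the stated order contradicts the simple trend.
The exception is (C): pairing an electron in O's 2p⁴ costs repulsion energy, so O ionizes more easily than half-filled N (2p³).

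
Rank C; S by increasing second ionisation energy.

After 1 electron has been removed, what remains? C⁺ still has 3 valence electrons; S⁺ still has 5 valence electrons.
All are still removing valence electrons, so compare the +1 ions as you would atoms: IE_2 generally rises across a period (higher Z_eff) and falls down a group (larger shell), subject to the usual subshell exceptions.
Valence configurations: C⁺ [He]2s²2p¹, S⁺ [Ne]3s²3p³.
Tabulated IE_2 (kJ/mol): C 2353, S 2252.
So the second ionization energies run S < C.

S < C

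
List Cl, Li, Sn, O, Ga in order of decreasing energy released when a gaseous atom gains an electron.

Cl > O > Sn > Li > Ga

Li is in period 2, group 1; O is in period 2, group 16; Cl is in period 3, group 17; Ga is in period 4, group 13; Sn is in period 5, group 14.
Adding an electron releases more energy for atoms nearer the top right (short of the noble gases).
Neither a single period nor a single group — weigh both effects.
Li > Ga: the two effects oppose for this pair; the down-group effect wins (60 vs 29 kJ/mol).
Sn > Li: period and group pull opposite ways; the across-period shift dominates (107 vs 60 kJ/mol).
O > Sn: relative to Sn, both the across-period and down-group shifts push O's electron affinity up.
Cl > O: the two effects oppose for this pair; the across-period effect wins (349 vs 141 kJ/mol).
Approximate values (kJ/mol): Li 60, O 141, Cl 349, Ga 29, Sn 107.
So from highest to lowest: Cl > O > Sn > Li > Ga.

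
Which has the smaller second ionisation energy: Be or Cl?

After 1 electron has been removed, what remains? Be⁺ still has 1 valence electron; Cl⁺ still has 6 valence electrons.
All are still removing valence electrons, so compare the +1 ions as you would atoms: IE_2 generally rises across a period (higher Z_eff) and falls down a group (larger shell), subject to the usual subshell exceptions.
Valence configurations: Be⁺ [He]2s¹, Cl⁺ [Ne]3s²3p⁴.
Approximate IE_2 values (kJ/mol): Be 1757, Cl 2298.
Hence IE_2: Be < Cl.

Be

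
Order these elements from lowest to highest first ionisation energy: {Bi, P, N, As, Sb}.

N is in period 2, group 15; P is in period 3, group 15; As is in period 4, group 15; Sb is in period 5, group 15; Bi is in period 6, group 15.
Removing the outermost electron gets harder across a period and easier down a group.
All are in group 15, so first ionization energy increases up the group.
So from lowest to highest: Bi < Sb < As < P < N.

Bi, Sb, As, P, N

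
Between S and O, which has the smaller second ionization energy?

The second ionization energy removes an electron from the +1 ion. For each element: S⁺ still has 5 valence electrons; O⁺ still has 5 valence electrons.
All are still removing valence electrons, so compare the +1 ions as you would atoms: IE_2 generally rises across a period (higher Z_eff) and falls down a group (larger shell), subject to the usual subshell exceptions.
Valence configurations: S⁺ [Ne]3s²3p³, O⁺ [He]2s²2p³.
Approximate IE_2 values (kJ/mol): S 2252, O 3388.
Overall IE_2 order: S < O.

S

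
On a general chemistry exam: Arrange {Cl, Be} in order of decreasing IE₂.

Cl > Be

IE_2 is the cost of taking one more electron from the +1 cation: Cl⁺ still has 6 valence electrons; Be⁺ still has 1 valence electron.
All are still removing valence electrons, so compare the +1 ions as you would atoms: IE_2 generally rises across a period (higher Z_eff) and falls down a group (larger shell), subject to the usual subshell exceptions.
Valence configurations: Cl⁺ [Ne]3s²3p⁴, Be⁺ [He]2s¹.
Tabulated IE_2 (kJ/mol): Cl 2298, Be 1757.
Putting it together, IE_2: Be < Cl.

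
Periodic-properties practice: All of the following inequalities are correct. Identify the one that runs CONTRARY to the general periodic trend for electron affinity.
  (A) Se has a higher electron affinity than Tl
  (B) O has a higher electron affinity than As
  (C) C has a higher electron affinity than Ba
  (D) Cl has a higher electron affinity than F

(D)

The general trend: electron affinity increases across a period and decreases down a group.
(A) Se (period 4, group 16) vs Tl (period 6, group 13): the stated order agrees with the simple trend.
(B) O (period 2, group 16) vs As (period 4, group 15): the stated order agrees with the simple trend.
(C) C (period 2, group 14) vs Ba (period 6, group 2): the stated order agrees with the simple trend.
(D) Cl (period 3, group 17) vs F (period 2, group 17): the stated order contradicts the simple trend.
The exception is (D): F's small 2p subshell makes the incoming electron feel strong e⁻–e⁻ repulsion, so Cl actually releases more energy on gaining an electron.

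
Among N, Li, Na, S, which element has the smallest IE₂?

Consider each +1 ion: N⁺ still has 4 valence electrons; Li⁺ is the bare [He] core; Na⁺ is the bare [Ne] core; S⁺ still has 5 valence electrons.
Core electrons are held far more tightly than valence electrons, so Na and Li top the IE_2 order.
Valence configurations: N⁺ [He]2s²2p², S⁺ [Ne]3s²3p³.
The numbers (kJ/mol): N 2856, Li 7298, Na 4562, S 2252.
Overall IE_2 order: S < N < Na < Li.

S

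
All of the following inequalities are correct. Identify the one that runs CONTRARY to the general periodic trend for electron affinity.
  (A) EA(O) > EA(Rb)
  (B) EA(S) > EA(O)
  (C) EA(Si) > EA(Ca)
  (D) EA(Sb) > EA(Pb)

(B)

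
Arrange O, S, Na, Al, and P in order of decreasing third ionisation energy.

Na > O > S > P > Al

After 2 electrons have been removed, what remains? O²⁺ still has 4 valence electrons; S²⁺ still has 4 valence electrons; Na²⁺ is already 1 electron into the core; Al²⁺ still has 1 valence electron; P²⁺ still has 3 valence electrons.
Breaking into a closed-shell core is much more expensive than removing a leftover valence electron — Na has the largest IE_3 here.
Valence configurations: O²⁺ [He]2s²2p², S²⁺ [Ne]3s²3p², Al²⁺ [Ne]3s¹, P²⁺ [Ne]3s²3p¹.
The numbers (kJ/mol): O 5300, S 3357, Na 6910, Al 2745, P 2914.
Putting it together, IE_3: Al < P < S < O < Na.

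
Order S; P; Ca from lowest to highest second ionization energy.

Ca < P < S

The second ionization energy removes an electron from the +1 ion. For each element: S⁺ still has 5 valence electrons; P⁺ still has 4 valence electrons; Ca⁺ still has 1 valence electron.
All are still removing valence electrons, so compare the +1 ions as you would atoms: IE_2 generally rises across a period (higher Z_eff) and falls down a group (larger shell), subject to the usual subshell exceptions.
Valence configurations: S⁺ [Ne]3s²3p³, P⁺ [Ne]3s²3p², Ca⁺ [Ar]4s¹.
The numbers (kJ/mol): S 2252, P 1907, Ca 1145.
So the second ionization energies run Ca < P < S.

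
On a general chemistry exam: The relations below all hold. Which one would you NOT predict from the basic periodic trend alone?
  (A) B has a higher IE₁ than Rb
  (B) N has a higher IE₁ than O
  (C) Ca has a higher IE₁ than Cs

The general trend: IE₁ increases across a period and decreases down a group.
(A) B (period 2, group 13) vs Rb (period 5, group 1): the stated order agrees with the simple trend.
(B) N (period 2, group 15) vs O (period 2, group 16): the stated order contradicts the simple trend.
(C) Ca (period 4, group 2) vs Cs (period 6, group 1): the stated order agrees with the simple trend.
The exception is (B): pairing an electron in O's 2p⁴ costs repulsion energy, so O ionizes more easily than half-filled N (2p³).

(B)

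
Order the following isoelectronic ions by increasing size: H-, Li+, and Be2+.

Be2+, Li+, H-

All of these have 2 electrons, so size is governed by nuclear charge alone: the more protons, the stronger the pull on the same electron cloud, and the smaller the ion.
Nuclear charges: Be2+ (Z=4), Li+ (Z=3), H- (Z=1).
Smallest to largest: Be2+ < Li+ < H-.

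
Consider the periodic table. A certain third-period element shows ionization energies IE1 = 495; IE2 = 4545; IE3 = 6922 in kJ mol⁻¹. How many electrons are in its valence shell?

Look for the largest jump between consecutive ionization energies: IE2/IE1 ≈ 9.2, far larger than any earlier ratio.
That jump marks the point where a core electron is being removed. So the atom has 1 valence electron.

1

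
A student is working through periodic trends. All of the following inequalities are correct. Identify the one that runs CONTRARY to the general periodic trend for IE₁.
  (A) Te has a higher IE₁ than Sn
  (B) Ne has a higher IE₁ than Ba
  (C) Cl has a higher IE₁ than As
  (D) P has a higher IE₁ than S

(D)

The general trend: IE₁ increases across a period and decreases down a group.
(A) Te (period 5, group 16) vs Sn (period 5, group 14): the stated order agrees with the simple trend.
(B) Ne (period 2, group 18) vs Ba (period 6, group 2): the stated order agrees with the simple trend.
(C) Cl (period 3, group 17) vs As (period 4, group 15): the stated order agrees with the simple trend.
(D) P (period 3, group 15) vs S (period 3, group 16): the stated order contradicts the simple trend.
The exception is (D): S (3p⁴) ionizes more easily than half-filled P (3p³) because the paired 3p electron in S is pushed out by e⁻–e⁻ repulsion.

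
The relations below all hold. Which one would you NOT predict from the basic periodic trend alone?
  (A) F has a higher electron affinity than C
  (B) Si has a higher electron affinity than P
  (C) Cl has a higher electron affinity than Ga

(B)

The general trend: electron affinity increases across a period and decreases down a group.
(A) F (period 2, group 17) vs C (period 2, group 14): the stated order agrees with the simple trend.
(B) Si (period 3, group 14) vs P (period 3, group 15): the stated order contradicts the simple trend.
(C) Cl (period 3, group 17) vs Ga (period 4, group 13): the stated order agrees with the simple trend.
The exception is (B): adding an electron to P's half-filled 3p³ is unfavourable, so Si (3p²) has the more exothermic EA.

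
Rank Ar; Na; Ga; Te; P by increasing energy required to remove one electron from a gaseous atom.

Na < Ga < Te < P < Ar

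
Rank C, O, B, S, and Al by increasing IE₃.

Al, S, B, C, O

The third ionization energy removes an electron from the +2 ion. For each element: C²⁺ still has 2 valence electrons; O²⁺ still has 4 valence electrons; B²⁺ still has 1 valence electron; S²⁺ still has 4 valence electrons; Al²⁺ still has 1 valence electron.
All are still removing valence electrons, so compare the +2 ions as you would atoms: IE_3 generally rises across a period (higher Z_eff) and falls down a group (larger shell), subject to the usual subshell exceptions.
Valence configurations: C²⁺ [He]2s², O²⁺ [He]2s²2p², B²⁺ [He]2s¹, S²⁺ [Ne]3s²3p², Al²⁺ [Ne]3s¹.
Approximate IE_3 values (kJ/mol): C 4620, O 5300, B 3660, S 3357, Al 2745.
So the third ionization energies run Al < S < B < C < O.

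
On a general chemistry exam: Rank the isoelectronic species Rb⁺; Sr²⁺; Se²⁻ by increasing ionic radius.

All of these have 36 electrons, so size is governed by nuclear charge alone: the more protons, the stronger the pull on the same electron cloud, and the smaller the ion.
Nuclear charges: Sr²⁺ (Z=38), Rb⁺ (Z=37), Se²⁻ (Z=34).
Smallest to largest: Sr²⁺ < Rb⁺ < Se²⁻.

Sr²⁺ < Rb⁺ < Se²⁻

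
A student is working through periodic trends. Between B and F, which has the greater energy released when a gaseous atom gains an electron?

B is in period 2, group 13; F is in period 2, group 17.
Electron affinity generally becomes more exothermic across a period toward the halogens and less exothermic down a group.
All lie in period 2, so electron affinity increases left to right.
So F has the greater energy released when a gaseous atom gains an electron (F > B).

F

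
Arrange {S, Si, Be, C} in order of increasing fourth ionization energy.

Si, S, C, Be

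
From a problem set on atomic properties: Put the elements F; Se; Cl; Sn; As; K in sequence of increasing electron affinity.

F is in period 2, group 17; Cl is in period 3, group 17; K is in period 4, group 1; As is in period 4, group 15; Se is in period 4, group 16; Sn is in period 5, group 14.
Atoms with high Z_eff and room in the valence shell (especially the halogens) have the most exothermic electron affinities.
These span different periods and groups, so the two trends combine.
As > K: both are in period 4; the period trend gives As the larger value.
Sn > As: this pair runs against the simple trend — see the exception note.
Se > Sn: both effects reinforce here, so Se is clearly the higher of the two.
F > Se: both effects reinforce here, so F is clearly the higher of the two.
Cl > F: this pair runs against the simple trend — see the exception note.
Note the exception: Sn has a higher electron affinity than As, contrary to the simple trend — adding an electron to As's half-filled np³ subshell costs electron-pairing energy.
Note the exception: Cl has a higher electron affinity than F, contrary to the simple trend — F's small 2p subshell makes the incoming electron feel strong e⁻–e⁻ repulsion, so Cl actually releases more energy on gaining an electron.
Approximate values (kJ/mol): F 328, Cl 349, K 48, As 78, Se 195, Sn 107.
So from lowest to highest: K < As < Sn < Se < F < Cl.

K < As < Sn < Se < F < Cl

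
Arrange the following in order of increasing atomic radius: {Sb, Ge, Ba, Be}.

Be < Ge < Sb < Ba

Be is in period 2, group 2; Ge is in period 4, group 14; Sb is in period 5, group 15; Ba is in period 6, group 2.
Moving right in a period, electrons are added to the same shell under a stronger nuclear pull, so atoms get smaller; moving down, a new shell is opened and atoms get larger.
Neither a single period nor a single group — weigh both effects.
Ge > Be: period and group pull opposite ways; the down-group shift dominates (121 vs 102 pm).
Sb > Ge: period and group pull opposite ways; the down-group shift dominates (140 vs 121 pm).
Ba > Sb: relative to Sb, both the across-period and down-group shifts push Ba's atomic radius up.
Tabulated atomic radius (pm): Be 102, Ge 121, Sb 140, Ba 196.
So from smallest to largest: Be < Ge < Sb < Ba.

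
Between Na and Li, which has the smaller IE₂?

The second ionization energy removes an electron from the +1 ion. For each element: Na⁺ is the bare [Ne] core; Li⁺ is the bare [He] core.
All of these are removing an electron from a noble-gas core or deeper; the smaller core (lower principal quantum number) is held far more tightly, and within a period the higher nuclear charge binds the same core more tightly.
Tabulated IE_2 (kJ/mol): Na 4562, Li 7298.
So the second ionization energies run Na < Li.

Na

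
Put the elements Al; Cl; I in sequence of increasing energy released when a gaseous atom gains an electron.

Al < I < Cl

Electron affinity generally becomes more exothermic across a period toward the halogens and less exothermic down a group.
Neither a single period nor a single group — weigh both effects.
I > Al: period and group pull opposite ways; the across-period shift dominates (295 vs 42 kJ/mol).
Cl > I: they share group 17; the group trend gives Cl the larger value.
Tabulated electron affinity (kJ/mol): Al 42, Cl 349, I 295.
So from lowest to highest: Al < I < Cl.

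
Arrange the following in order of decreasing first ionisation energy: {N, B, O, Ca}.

B is in period 2, group 13; N is in period 2, group 15; O is in period 2, group 16; Ca is in period 4, group 2.
Across a period the outer electron is held more tightly (higher IE₁); down a group it sits in a higher shell, more shielded, and comes off more easily.
Here both period and group differ, so the two effects have to be weighed against each other.
B > Ca: both effects reinforce here, so B is clearly the higher of the two.
O > B: both are in period 2; the period trend gives O the larger value.
N > O: this pair runs against the simple trend — see the exception note.
Note the exception: N has a higher first ionization energy than O, contrary to the simple trend — pairing an electron in O's 2p⁴ costs repulsion energy, so O ionizes more easily than half-filled N (2p³).
Approximate values (kJ/mol): B 801, N 1402, O 1314, Ca 590.
So from highest to lowest: N > O > B > Ca.

N > O > B > Ca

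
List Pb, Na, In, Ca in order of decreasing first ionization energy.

Removing the outermost electron gets harder across a period and easier down a group.
A diagonal step moves right (one effect) and down (the opposite effect) at once.
In > Na: period and group pull opposite ways; the across-period shift dominates (558 vs 496 kJ/mol).
Ca > In: period and group pull opposite ways; the down-group shift dominates (590 vs 558 kJ/mol).
Pb > Ca: period and group pull opposite ways; the across-period shift dominates (716 vs 590 kJ/mol).
For reference (kJ/mol): Na 496, Ca 590, In 558, Pb 716.
So from highest to lowest: Pb > Ca > In > Na.

Pb > Ca > In > Na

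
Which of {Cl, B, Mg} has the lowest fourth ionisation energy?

Cl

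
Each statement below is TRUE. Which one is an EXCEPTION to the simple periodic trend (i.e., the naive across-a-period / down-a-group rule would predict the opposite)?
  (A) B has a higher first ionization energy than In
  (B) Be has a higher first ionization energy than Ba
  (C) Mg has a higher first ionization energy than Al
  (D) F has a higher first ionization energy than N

(C)

The general trend: first ionization energy increases across a period and decreases down a group.
(A) B (period 2, group 13) vs In (period 5, group 13): the stated order agrees with the simple trend.
(B) Be (period 2, group 2) vs Ba (period 6, group 2): the stated order agrees with the simple trend.
(C) Mg (period 3, group 2) vs Al (period 3, group 13): the stated order contradicts the simple trend.
(D) F (period 2, group 17) vs N (period 2, group 15): the stated order agrees with the simple trend.
The exception is (C): Al's single 3p electron is easier to remove than one from Mg's filled 3s².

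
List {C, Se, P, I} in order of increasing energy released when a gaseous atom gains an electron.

C is in period 2, group 14; P is in period 3, group 15; Se is in period 4, group 16; I is in period 5, group 17.
Electron affinity generally becomes more exothermic across a period toward the halogens and less exothermic down a group.
These sit on a diagonal, where the across-period and down-group effects partly cancel.
C > P: the two effects oppose for this pair; the down-group effect wins (122 vs 72 kJ/mol).
Se > C: period and group pull opposite ways; the across-period shift dominates (195 vs 122 kJ/mol).
I > Se: the two effects oppose for this pair; the across-period effect wins (295 vs 195 kJ/mol).
Approximate values (kJ/mol): C 122, P 72, Se 195, I 295.
So from lowest to highest: P < C < Se < I.

P < C < Se < I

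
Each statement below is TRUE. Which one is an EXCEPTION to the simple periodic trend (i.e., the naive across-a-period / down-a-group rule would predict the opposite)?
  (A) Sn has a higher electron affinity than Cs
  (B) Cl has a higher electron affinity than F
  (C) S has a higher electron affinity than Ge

(B)

The general trend: electron affinity increases across a period and decreases down a group.
(A) Sn (period 5, group 14) vs Cs (period 6, group 1): the stated order agrees with the simple trend.
(B) Cl (period 3, group 17) vs F (period 2, group 17): the stated order contradicts the simple trend.
(C) S (period 3, group 16) vs Ge (period 4, group 14): the stated order agrees with the simple trend.
The exception is (B): F's small 2p subshell makes the incoming electron feel strong e⁻–e⁻ repulsion, so Cl actually releases more energy on gaining an electron.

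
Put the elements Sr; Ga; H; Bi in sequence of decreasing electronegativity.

H is in period 1, group 1; Ga is in period 4, group 13; Sr is in period 5, group 2; Bi is in period 6, group 15.
Electronegativity increases across a period and decreases down a group, tracking effective nuclear charge and atomic size.
Here both period and group differ, so the two effects have to be weighed against each other.
Ga > Sr: relative to Sr, both the across-period and down-group shifts push Ga's electronegativity up.
Bi > Ga: period and group pull opposite ways; the across-period shift dominates (2.02 vs 1.81).
H > Bi: the two effects oppose for this pair; the down-group effect wins (2.20 vs 2.02).
For reference (Pauling): H 2.20, Ga 1.81, Sr 0.95, Bi 2.02.
So from highest to lowest: H > Bi > Ga > Sr.

H, Bi, Ga, Sr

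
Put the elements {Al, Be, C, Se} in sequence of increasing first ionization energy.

Al < Be < Se < C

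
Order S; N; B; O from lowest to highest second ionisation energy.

S < B < N < O

Consider each +1 ion: S⁺ still has 5 valence electrons; N⁺ still has 4 valence electrons; B⁺ still has 2 valence electrons; O⁺ still has 5 valence electrons.
All are still removing valence electrons, so compare the +1 ions as you would atoms: IE_2 generally rises across a period (higher Z_eff) and falls down a group (larger shell), subject to the usual subshell exceptions.
Valence configurations: S⁺ [Ne]3s²3p³, N⁺ [He]2s²2p², B⁺ [He]2s², O⁺ [He]2s²2p³.
The numbers (kJ/mol): S 2252, N 2856, B 2427, O 3388.
Putting it together, IE_2: S < B < N < O.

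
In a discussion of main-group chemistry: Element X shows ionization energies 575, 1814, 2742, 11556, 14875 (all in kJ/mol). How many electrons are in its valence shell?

Look for the largest jump between consecutive ionization energies: IE4/IE3 ≈ 4.2, far larger than any earlier ratio.
That jump marks the point where a core electron is being removed. So the atom has 3 valence electrons.

3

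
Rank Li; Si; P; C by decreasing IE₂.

After 1 electron has been removed, what remains? Li⁺ is the bare [He] core; Si⁺ still has 3 valence electrons; P⁺ still has 4 valence electrons; C⁺ still has 3 valence electrons.
Pulling an electron out of a noble-gas core costs far more than removing a remaining valence electron, so Li sits at the high end of IE_2.
Valence configurations: Si⁺ [Ne]3s²3p¹, P⁺ [Ne]3s²3p², C⁺ [He]2s²2p¹.
The numbers (kJ/mol): Li 7298, Si 1577, P 1907, C 2353.
Overall IE_2 order: Si < P < C < Li.

Li, C, P, Si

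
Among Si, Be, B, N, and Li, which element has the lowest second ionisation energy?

Si

Consider each +1 ion: Si⁺ still has 3 valence electrons; Be⁺ still has 1 valence electron; B⁺ still has 2 valence electrons; N⁺ still has 4 valence electrons; Li⁺ is the bare [He] core.
Pulling an electron out of a noble-gas core costs far more than removing a remaining valence electron, so Li sits at the high end of IE_2.
Valence configurations: Si⁺ [Ne]3s²3p¹, Be⁺ [He]2s¹, B⁺ [He]2s², N⁺ [He]2s²2p².
Tabulated IE_2 (kJ/mol): Si 1577, Be 1757, B 2427, N 2856, Li 7298.
Hence IE_2: Si < Be < B < N < Li.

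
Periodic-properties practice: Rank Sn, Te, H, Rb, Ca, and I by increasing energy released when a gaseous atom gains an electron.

Adding an electron releases more energy for atoms nearer the top right (short of the noble gases).
These span different periods and groups, so the two trends combine.
Rb > Ca: this pair runs against the simple trend — see the exception note.
H > Rb: H sits above Rb in group 1, so the down-group effect alone puts H higher.
Sn > H: period and group pull opposite ways; the across-period shift dominates (107 vs 73 kJ/mol).
Te > Sn: both are in period 5; the period trend gives Te the larger value.
I > Te: I lies to the right of Te in period 5, so the across-period effect alone puts I higher.
Note the exception: Rb has a higher electron affinity than Ca, contrary to the simple trend — adding an electron to Ca (ns²) has to open a new, higher-energy np subshell, which is unfavourable.
Approximate values (kJ/mol): H 73, Ca 2, Rb 47, Sn 107, Te 190, I 295.
So from lowest to highest: Ca < Rb < H < Sn < Te < I.

Ca, Rb, H, Sn, Te, I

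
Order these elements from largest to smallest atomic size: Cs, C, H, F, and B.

H is in period 1, group 1; B is in period 2, group 13; C is in period 2, group 14; F is in period 2, group 17; Cs is in period 6, group 1.
Atomic radius shrinks across a period as nuclear charge pulls the same shell inward, and grows down a group as new shells are added.
These span different periods and groups, so the two trends combine.
F > H: period and group pull opposite ways; the down-group shift dominates (64 vs 32 pm).
C > F: both are in period 2; the period trend gives C the larger value.
B > C: B lies to the left of C in period 2, so the across-period effect alone puts B larger.
Cs > B: relative to B, both the across-period and down-group shifts push Cs's atomic radius up.
For reference (pm): H 32, B 85, C 75, F 64, Cs 232.
So from largest to smallest: Cs > B > C > F > H.

Cs, B, C, F, H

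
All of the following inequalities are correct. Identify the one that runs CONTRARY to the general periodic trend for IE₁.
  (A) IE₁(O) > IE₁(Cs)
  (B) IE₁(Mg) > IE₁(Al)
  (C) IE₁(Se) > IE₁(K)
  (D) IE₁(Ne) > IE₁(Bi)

The general trend: IE₁ increases across a period and decreases down a group.
(A) O (period 2, group 16) vs Cs (period 6, group 1): the stated order agrees with the simple trend.
(B) Mg (period 3, group 2) vs Al (period 3, group 13): the stated order contradicts the simple trend.
(C) Se (period 4, group 16) vs K (period 4, group 1): the stated order agrees with the simple trend.
(D) Ne (period 2, group 18) vs Bi (period 6, group 15): the stated order agrees with the simple trend.
The exception is (B): Al's single 3p electron is easier to remove than one from Mg's filled 3s².

(B)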